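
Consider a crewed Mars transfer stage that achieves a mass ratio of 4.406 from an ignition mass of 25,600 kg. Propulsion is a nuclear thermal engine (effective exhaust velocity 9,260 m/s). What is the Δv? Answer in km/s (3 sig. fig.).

Δv ≈ 13.7 km/s

Δv = v_e · ln(4.406) = 9260.0 × 1.4830 ≈ 13732.3 m/s.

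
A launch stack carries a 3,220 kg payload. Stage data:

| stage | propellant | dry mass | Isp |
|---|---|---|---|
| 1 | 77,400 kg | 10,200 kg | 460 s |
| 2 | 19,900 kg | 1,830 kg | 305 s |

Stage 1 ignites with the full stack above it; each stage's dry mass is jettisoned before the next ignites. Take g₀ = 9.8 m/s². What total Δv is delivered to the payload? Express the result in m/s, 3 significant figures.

Δv ≈ 10000 m/s

Ignition mass of stage 1 = 77,400+10,200 + 19,900+1,830 + 3,220 = 112,550 kg.
Stage 1: m₀ = 112,550 kg, m_f = 112,550 − 77,400 = 35,150 kg; Δv = 460×9.8×ln(3.202) = 4508.0×1.1638 ≈ 5246 m/s.
Stage 2: m₀ = 24,950 kg, m_f = 24,950 − 19,900 = 5,050 kg; Δv = 305×9.8×ln(4.941) = 2989.0×1.5975 ≈ 4775 m/s.
Total Δv = 5246 + 4775 = 10021 m/s.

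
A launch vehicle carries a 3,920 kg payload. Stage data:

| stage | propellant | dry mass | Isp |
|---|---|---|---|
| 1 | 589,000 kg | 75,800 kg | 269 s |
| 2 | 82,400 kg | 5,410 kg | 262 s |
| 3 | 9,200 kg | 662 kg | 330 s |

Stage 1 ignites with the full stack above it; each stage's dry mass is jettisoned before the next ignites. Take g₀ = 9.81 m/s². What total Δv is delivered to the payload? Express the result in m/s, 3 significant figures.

Ignition mass of stage 1 = 589,000+75,800 + 82,400+5,410 + 9,200+662 + 3,920 = 766,392 kg.
Stage 1: m₀ = 766,392 kg, m_f = 766,392 − 589,000 = 177,392 kg; Δv = 269×9.81×ln(4.32) = 2638.9×1.4633 ≈ 3862 m/s.
Stage 2: m₀ = 101,592 kg, m_f = 101,592 − 82,400 = 19,192 kg; Δv = 262×9.81×ln(5.293) = 2570.2×1.6665 ≈ 4283 m/s.
Stage 3: m₀ = 13,782 kg, m_f = 13,782 − 9,200 = 4,582 kg; Δv = 330×9.81×ln(3.008) = 3237.3×1.1012 ≈ 3565 m/s.
Total Δv = 3862 + 4283 + 3565 = 11710 m/s.

Δv ≈ 11700 m/s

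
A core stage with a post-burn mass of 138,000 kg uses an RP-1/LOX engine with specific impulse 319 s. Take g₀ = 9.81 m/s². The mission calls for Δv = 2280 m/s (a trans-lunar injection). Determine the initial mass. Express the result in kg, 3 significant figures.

v_e = Isp · g₀ = 319 × 9.81 = 3129.4 m/s.
By the Tsiolkovsky rocket equation, m₀/m_f = exp(Δv / v_e) = exp(2280 / 3129.4) = exp(0.7286) = 2.0721.
m₀ = m_f × 2.0721 = 138,000 × 2.0721 = 285,950 kg.

initial mass ≈ 286000 kg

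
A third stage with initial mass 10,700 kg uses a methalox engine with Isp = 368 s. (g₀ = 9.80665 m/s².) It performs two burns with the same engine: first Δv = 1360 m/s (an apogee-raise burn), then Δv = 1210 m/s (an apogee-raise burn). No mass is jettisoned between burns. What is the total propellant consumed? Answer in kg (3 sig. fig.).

v_e = Isp · g₀ = 368 × 9.80665 = 3608.8 m/s.
After the first burn: m = 10700 × exp(−1360/3608.8) = 10700 × 0.68602 = 7,340.41 kg.
After the second burn: m = 7,340.41 × exp(−1210/3608.8) = 7,340.41 × 0.71513 = 5,249.35 kg.
Total propellant = m₀ − m_final = 10700 − 5,249.35 = 5,450.65 kg.

total propellant consumed ≈ 5450 kg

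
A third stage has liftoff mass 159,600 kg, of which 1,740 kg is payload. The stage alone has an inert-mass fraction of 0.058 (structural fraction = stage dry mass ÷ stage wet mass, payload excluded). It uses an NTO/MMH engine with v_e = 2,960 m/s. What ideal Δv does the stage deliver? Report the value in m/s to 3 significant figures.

Stage wet mass = m₀ − payload = 159,600 − 1,740 = 157,860 kg.
Stage dry mass = ε × stage wet mass = 0.058 × 157,860 = 9,155.88 kg.
Burnout mass m_f = stage dry + payload = 9,155.88 + 1,740 = 10,895.88 kg.
Δv = v_e · ln(159,600/10,895.88) = 2960.0 × ln(14.65) = 2960.0 × 2.6843 ≈ 7945 m/s.

Δv ≈ 7950 m/s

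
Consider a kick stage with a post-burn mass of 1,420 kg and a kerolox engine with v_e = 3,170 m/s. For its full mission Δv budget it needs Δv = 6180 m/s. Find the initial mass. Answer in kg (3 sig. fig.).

initial mass ≈ 9980 kg

Using Δv = v_e ln(m₀/m_f): m₀/m_f = exp(Δv / v_e) = exp(6180 / 3170.0) = exp(1.9495) = 7.0254.
m₀ = m_f × 7.0254 = 1,420 × 7.0254 = 9,976.07 kg.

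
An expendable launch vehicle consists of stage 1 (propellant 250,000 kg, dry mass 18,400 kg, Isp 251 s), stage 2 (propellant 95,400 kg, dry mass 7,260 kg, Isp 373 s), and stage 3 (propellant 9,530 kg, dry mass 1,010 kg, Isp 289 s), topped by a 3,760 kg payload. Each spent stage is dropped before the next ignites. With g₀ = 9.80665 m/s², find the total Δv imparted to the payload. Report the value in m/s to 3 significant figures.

Δv ≈ 11900 m/s

Ignition mass of stage 1 = 250,000+18,400 + 95,400+7,260 + 9,530+1,010 + 3,760 = 385,360 kg.
Stage 1: m₀ = 385,360 kg, m_f = 385,360 − 250,000 = 135,360 kg; Δv = 251×9.80665×ln(2.847) = 2461.5×1.0462 ≈ 2575 m/s.
Stage 2: m₀ = 116,960 kg, m_f = 116,960 − 95,400 = 21,560 kg; Δv = 373×9.80665×ln(5.425) = 3657.9×1.6910 ≈ 6185 m/s.
Stage 3: m₀ = 14,300 kg, m_f = 14,300 − 9,530 = 4,770 kg; Δv = 289×9.80665×ln(2.998) = 2834.1×1.0979 ≈ 3112 m/s.
Total Δv = 2575 + 6185 + 3112 = 11872 m/s.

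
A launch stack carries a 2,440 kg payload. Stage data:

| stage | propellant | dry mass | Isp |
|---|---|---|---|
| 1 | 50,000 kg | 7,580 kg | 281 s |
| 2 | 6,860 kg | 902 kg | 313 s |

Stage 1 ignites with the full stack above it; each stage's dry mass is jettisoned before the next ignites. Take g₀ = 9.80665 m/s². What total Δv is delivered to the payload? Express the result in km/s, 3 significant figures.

Δv ≈ 7.11 km/s

Ignition mass of stage 1 = 50,000+7,580 + 6,860+902 + 2,440 = 67,782 kg.
Stage 1: m₀ = 67,782 kg, m_f = 67,782 − 50,000 = 17,782 kg; Δv = 281×9.80665×ln(3.812) = 2755.7×1.3381 ≈ 3687 m/s.
Stage 2: m₀ = 10,202 kg, m_f = 10,202 − 6,860 = 3,342 kg; Δv = 313×9.80665×ln(3.053) = 3069.5×1.1160 ≈ 3426 m/s.
Total Δv = 3687 + 3426 = 7113 m/s.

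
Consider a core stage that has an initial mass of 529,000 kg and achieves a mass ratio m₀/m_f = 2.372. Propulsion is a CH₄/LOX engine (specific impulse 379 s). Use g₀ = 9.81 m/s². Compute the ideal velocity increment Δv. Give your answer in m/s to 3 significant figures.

Δv ≈ 3210 m/s

v_e = Isp · g₀ = 379 × 9.81 = 3718.0 m/s.
By the Tsiolkovsky rocket equation, Δv = v_e · ln(2.372) = 3718.0 × 0.8637 ≈ 3211.4 m/s.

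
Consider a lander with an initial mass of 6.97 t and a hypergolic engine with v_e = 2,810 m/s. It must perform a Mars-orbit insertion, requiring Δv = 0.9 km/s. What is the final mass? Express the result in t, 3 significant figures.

final mass ≈ 5.06 t

By the Tsiolkovsky rocket equation, m₀/m_f = exp(Δv / v_e) = exp(900 / 2810.0) = exp(0.3203) = 1.3775.
m_f = m₀ / 1.3775 = 6.97 / 1.3775 = 5.05989 t.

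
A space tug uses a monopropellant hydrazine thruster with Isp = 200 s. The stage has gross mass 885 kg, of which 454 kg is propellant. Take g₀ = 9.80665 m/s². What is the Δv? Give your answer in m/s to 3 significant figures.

v_e = Isp · g₀ = 200 × 9.80665 = 1961.3 m/s.
m_f = m₀ − m_prop = 885 − 454 = 431 kg.
Using Δv = v_e ln(m₀/m_f): Δv = v_e · ln(m₀/m_f) = 1961.3 × ln(2.053) = 1961.3 × 0.7195 ≈ 1411.1 m/s.

Δv ≈ 1410 m/s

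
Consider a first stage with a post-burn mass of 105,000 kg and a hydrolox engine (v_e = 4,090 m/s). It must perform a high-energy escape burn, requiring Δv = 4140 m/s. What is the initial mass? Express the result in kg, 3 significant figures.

From the ideal rocket equation, m₀/m_f = exp(Δv / v_e) = exp(4140 / 4090.0) = exp(1.0122) = 2.7517.
m₀ = m_f × 2.7517 = 105,000 × 2.7517 = 288,929 kg.

initial mass ≈ 289000 kg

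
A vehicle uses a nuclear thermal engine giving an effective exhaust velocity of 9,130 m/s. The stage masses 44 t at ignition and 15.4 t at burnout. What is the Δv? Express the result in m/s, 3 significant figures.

Using Δv = v_e ln(m₀/m_f): Δv = v_e · ln(m₀/m_f) = 9130.0 × ln(2.857) = 9130.0 × 1.0498 ≈ 9584.9 m/s.

Δv ≈ 9580 m/s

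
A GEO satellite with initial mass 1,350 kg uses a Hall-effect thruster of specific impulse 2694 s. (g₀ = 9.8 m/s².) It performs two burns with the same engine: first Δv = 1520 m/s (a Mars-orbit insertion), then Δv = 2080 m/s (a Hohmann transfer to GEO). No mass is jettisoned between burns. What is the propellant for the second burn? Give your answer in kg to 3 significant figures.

v_e = Isp · g₀ = 2694 × 9.8 = 26401.2 m/s.
After the first burn: m = 1350 × exp(−1520/26401.2) = 1350 × 0.94405 = 1,274.47 kg.
After the second burn: m = 1,274.47 × exp(−2080/26401.2) = 1,274.47 × 0.92424 = 1,177.92 kg.
Second-burn propellant = 1,274.47 − 1,177.92 = 96.55 kg.

propellant for the second burn ≈ 96.6 kg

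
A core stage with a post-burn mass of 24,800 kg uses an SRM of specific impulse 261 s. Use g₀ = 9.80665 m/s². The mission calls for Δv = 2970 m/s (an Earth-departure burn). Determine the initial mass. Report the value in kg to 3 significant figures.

v_e = Isp · g₀ = 261 × 9.80665 = 2559.5 m/s.
m₀/m_f = exp(Δv / v_e) = exp(2970 / 2559.5) = exp(1.1604) = 3.1911.
m₀ = m_f × 3.1911 = 24,800 × 3.1911 = 79,139.3 kg.

initial mass ≈ 79100 kg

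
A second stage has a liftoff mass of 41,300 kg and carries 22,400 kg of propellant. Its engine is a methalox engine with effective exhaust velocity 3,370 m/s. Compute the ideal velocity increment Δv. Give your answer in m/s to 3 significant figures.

Δv ≈ 2630 m/s

m_f = m₀ − m_prop = 41,300 − 22,400 = 18,900 kg.
Using Δv = v_e ln(m₀/m_f): Δv = v_e · ln(m₀/m_f) = 3370.0 × ln(2.185) = 3370.0 × 0.7817 ≈ 2634.3 m/s.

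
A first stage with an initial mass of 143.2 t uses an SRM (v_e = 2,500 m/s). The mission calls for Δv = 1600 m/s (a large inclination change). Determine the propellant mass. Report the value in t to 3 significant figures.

m₀/m_f = exp(Δv / v_e) = exp(1600 / 2500.0) = exp(0.6400) = 1.8965.
m_f = 143.2 / 1.8965 = 75.5075 t, so propellant = m₀ − m_f = 143.2 − 75.5075 = 67.6925 t.

propellant mass ≈ 67.7 t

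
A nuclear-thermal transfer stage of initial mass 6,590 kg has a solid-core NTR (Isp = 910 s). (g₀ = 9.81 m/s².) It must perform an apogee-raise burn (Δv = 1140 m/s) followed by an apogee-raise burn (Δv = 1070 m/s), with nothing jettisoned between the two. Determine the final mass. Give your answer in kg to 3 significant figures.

final mass ≈ 5140 kg

v_e = Isp · g₀ = 910 × 9.81 = 8927.1 m/s.
After the first burn: m = 6590 × exp(−1140/8927.1) = 6590 × 0.88012 = 5,799.99 kg.
After the second burn: m = 5,799.99 × exp(−1070/8927.1) = 5,799.99 × 0.88704 = 5,144.82 kg.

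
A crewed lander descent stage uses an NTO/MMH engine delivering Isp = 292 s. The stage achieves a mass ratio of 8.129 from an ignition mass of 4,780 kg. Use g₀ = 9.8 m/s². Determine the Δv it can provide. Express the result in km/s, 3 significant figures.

v_e = Isp · g₀ = 292 × 9.8 = 2861.6 m/s.
Δv = v_e · ln(8.129) = 2861.6 × 2.0954 ≈ 5996.3 m/s.

Δv ≈ 6.00 km/s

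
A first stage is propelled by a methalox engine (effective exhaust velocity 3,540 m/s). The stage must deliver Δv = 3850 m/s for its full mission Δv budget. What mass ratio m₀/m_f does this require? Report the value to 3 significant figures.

mass ratio ≈ 2.97

m₀/m_f = exp(Δv / v_e) = exp(3850 / 3540.0) = exp(1.0876) = 2.9671.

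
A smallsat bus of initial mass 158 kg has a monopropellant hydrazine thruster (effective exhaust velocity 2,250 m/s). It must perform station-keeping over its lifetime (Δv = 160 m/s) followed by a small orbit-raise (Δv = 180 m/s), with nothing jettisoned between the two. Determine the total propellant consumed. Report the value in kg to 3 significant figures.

After the first burn: m = 158 × exp(−160/2250.0) = 158 × 0.93136 = 147.155 kg.
After the second burn: m = 147.155 × exp(−180/2250.0) = 147.155 × 0.92312 = 135.842 kg.
Total propellant = m₀ − m_final = 158 − 135.842 = 22.158 kg.

total propellant consumed ≈ 22.2 kg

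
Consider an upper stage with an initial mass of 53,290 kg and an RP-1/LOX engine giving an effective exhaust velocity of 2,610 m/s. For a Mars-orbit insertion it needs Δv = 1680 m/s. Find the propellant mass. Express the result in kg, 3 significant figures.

propellant mass ≈ 25300 kg

Using Δv = v_e ln(m₀/m_f): m₀/m_f = exp(Δv / v_e) = exp(1680 / 2610.0) = exp(0.6437) = 1.9035.
m_f = 53,290 / 1.9035 = 27,995.8 kg, so propellant = m₀ − m_f = 53,290 − 27,995.8 = 25,294.2 kg.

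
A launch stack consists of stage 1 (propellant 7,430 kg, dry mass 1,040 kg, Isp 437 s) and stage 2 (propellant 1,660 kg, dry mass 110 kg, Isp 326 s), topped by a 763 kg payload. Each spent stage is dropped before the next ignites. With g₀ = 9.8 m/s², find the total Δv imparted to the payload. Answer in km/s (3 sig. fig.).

Ignition mass of stage 1 = 7,430+1,040 + 1,660+110 + 763 = 11,003 kg.
Stage 1: m₀ = 11,003 kg, m_f = 11,003 − 7,430 = 3,573 kg; Δv = 437×9.8×ln(3.079) = 4282.6×1.1248 ≈ 4817 m/s.
Stage 2: m₀ = 2,533 kg, m_f = 2,533 − 1,660 = 873 kg; Δv = 326×9.8×ln(2.901) = 3194.8×1.0652 ≈ 3403 m/s.
Total Δv = 4817 + 3403 = 8220 m/s.

Δv ≈ 8.22 km/s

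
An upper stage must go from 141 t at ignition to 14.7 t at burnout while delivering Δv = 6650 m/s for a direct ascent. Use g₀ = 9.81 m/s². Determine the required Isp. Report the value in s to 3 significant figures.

ln(m₀/m_f) = ln(141000/14700) = ln(9.592) = 2.2609.
From the ideal rocket equation, v_e = Δv / ln(m₀/m_f) = 6650 / 2.2609 = 2941.3 m/s.
Isp = v_e / g₀ = 2941.3 / 9.81 = 299.8 s.

Isp ≈ 300 s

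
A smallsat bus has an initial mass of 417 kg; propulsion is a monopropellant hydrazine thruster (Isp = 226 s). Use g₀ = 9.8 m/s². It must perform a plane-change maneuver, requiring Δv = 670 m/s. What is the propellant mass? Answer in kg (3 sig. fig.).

propellant mass ≈ 109 kg

v_e = Isp · g₀ = 226 × 9.8 = 2214.8 m/s.
From the ideal rocket equation, m₀/m_f = exp(Δv / v_e) = exp(670 / 2214.8) = exp(0.3025) = 1.3533.
m_f = 417 / 1.3533 = 308.136 kg, so propellant = m₀ − m_f = 417 − 308.136 = 108.864 kg.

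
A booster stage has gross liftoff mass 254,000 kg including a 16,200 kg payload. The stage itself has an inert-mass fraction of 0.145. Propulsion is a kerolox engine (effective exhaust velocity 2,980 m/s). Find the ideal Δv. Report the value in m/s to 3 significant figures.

Stage wet mass = m₀ − payload = 254,000 − 16,200 = 237,800 kg.
Stage dry mass = ε × stage wet mass = 0.145 × 237,800 = 34,481 kg.
Burnout mass m_f = stage dry + payload = 34,481 + 16,200 = 50,681 kg.
From the ideal rocket equation, Δv = v_e · ln(254,000/50,681) = 2980.0 × ln(5.012) = 2980.0 × 1.6118 ≈ 4803 m/s.

Δv ≈ 4800 m/s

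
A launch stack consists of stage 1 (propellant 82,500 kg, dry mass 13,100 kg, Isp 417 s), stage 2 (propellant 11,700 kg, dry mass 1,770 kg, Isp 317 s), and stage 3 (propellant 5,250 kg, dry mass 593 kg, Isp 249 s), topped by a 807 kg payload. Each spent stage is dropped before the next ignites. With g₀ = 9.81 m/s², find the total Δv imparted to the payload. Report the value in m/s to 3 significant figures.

Δv ≈ 11600 m/s

Ignition mass of stage 1 = 82,500+13,100 + 11,700+1,770 + 5,250+593 + 807 = 115,720 kg.
Stage 1: m₀ = 115,720 kg, m_f = 115,720 − 82,500 = 33,220 kg; Δv = 417×9.81×ln(3.483) = 4090.8×1.2480 ≈ 5105 m/s.
Stage 2: m₀ = 20,120 kg, m_f = 20,120 − 11,700 = 8,420 kg; Δv = 317×9.81×ln(2.39) = 3109.8×0.8711 ≈ 2709 m/s.
Stage 3: m₀ = 6,650 kg, m_f = 6,650 − 5,250 = 1,400 kg; Δv = 249×9.81×ln(4.75) = 2442.7×1.5581 ≈ 3806 m/s.
Total Δv = 5105 + 2709 + 3806 = 11620 m/s.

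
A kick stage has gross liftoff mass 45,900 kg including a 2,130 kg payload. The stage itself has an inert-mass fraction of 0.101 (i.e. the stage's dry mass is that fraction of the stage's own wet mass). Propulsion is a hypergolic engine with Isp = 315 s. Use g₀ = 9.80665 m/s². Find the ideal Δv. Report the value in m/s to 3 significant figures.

Stage wet mass = m₀ − payload = 45,900 − 2,130 = 43,770 kg.
Stage dry mass = ε × stage wet mass = 0.101 × 43,770 = 4,420.77 kg.
Burnout mass m_f = stage dry + payload = 4,420.77 + 2,130 = 6,550.77 kg.
v_e = Isp · g₀ = 315 × 9.80665 = 3089.1 m/s.
From the ideal rocket equation, Δv = v_e · ln(45,900/6,550.77) = 3089.1 × ln(7.007) = 3089.1 × 1.9469 ≈ 6014 m/s.

Δv ≈ 6010 m/s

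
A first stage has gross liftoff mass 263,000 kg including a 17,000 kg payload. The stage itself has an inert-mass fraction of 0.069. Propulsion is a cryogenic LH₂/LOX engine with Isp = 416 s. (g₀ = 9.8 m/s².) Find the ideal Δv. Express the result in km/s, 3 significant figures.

Stage wet mass = m₀ − payload = 263,000 − 17,000 = 246,000 kg.
Stage dry mass = ε × stage wet mass = 0.069 × 246,000 = 16,974 kg.
Burnout mass m_f = stage dry + payload = 16,974 + 17,000 = 33,974 kg.
v_e = Isp · g₀ = 416 × 9.8 = 4076.8 m/s.
Rocket equation: Δv = v_e · ln(263,000/33,974) = 4076.8 × ln(7.741) = 4076.8 × 2.0466 ≈ 8343 m/s.

Δv ≈ 8.34 km/s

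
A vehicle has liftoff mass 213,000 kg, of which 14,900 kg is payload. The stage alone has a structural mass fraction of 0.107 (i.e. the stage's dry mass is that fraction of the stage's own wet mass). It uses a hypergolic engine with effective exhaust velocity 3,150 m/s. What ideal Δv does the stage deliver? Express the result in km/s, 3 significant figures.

Stage wet mass = m₀ − payload = 213,000 − 14,900 = 198,100 kg.
Stage dry mass = ε × stage wet mass = 0.107 × 198,100 = 21,196.7 kg.
Burnout mass m_f = stage dry + payload = 21,196.7 + 14,900 = 36,096.7 kg.
Δv = v_e · ln(213,000/36,096.7) = 3150.0 × ln(5.901) = 3150.0 × 1.7751 ≈ 5592 m/s.

Δv ≈ 5.59 km/s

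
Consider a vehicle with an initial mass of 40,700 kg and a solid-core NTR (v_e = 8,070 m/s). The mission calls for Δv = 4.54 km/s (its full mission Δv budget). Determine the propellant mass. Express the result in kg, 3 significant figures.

propellant mass ≈ 17500 kg

Using Δv = v_e ln(m₀/m_f): m₀/m_f = exp(Δv / v_e) = exp(4540 / 8070.0) = exp(0.5626) = 1.7552.
m_f = 40,700 / 1.7552 = 23,188.2 kg, so propellant = m₀ − m_f = 40,700 − 23,188.2 = 17,511.8 kg.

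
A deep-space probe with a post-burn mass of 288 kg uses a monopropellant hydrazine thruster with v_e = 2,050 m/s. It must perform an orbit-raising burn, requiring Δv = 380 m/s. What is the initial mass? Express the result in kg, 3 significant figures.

m₀/m_f = exp(Δv / v_e) = exp(380 / 2050.0) = exp(0.1854) = 1.2037.
m₀ = m_f × 1.2037 = 288 × 1.2037 = 346.666 kg.

initial mass ≈ 347 kg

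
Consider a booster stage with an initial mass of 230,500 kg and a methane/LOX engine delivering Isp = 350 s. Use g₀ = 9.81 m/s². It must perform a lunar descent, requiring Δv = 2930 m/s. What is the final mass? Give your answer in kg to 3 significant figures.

v_e = Isp · g₀ = 350 × 9.81 = 3433.5 m/s.
Rocket equation: m₀/m_f = exp(Δv / v_e) = exp(2930 / 3433.5) = exp(0.8534) = 2.3475.
m_f = m₀ / 2.3475 = 230,500 / 2.3475 = 98,189.6 kg.

final mass ≈ 98200 kg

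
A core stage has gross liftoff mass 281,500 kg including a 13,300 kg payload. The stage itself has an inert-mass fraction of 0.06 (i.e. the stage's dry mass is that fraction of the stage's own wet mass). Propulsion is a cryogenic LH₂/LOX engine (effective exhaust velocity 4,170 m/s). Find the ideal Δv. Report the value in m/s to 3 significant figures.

Stage wet mass = m₀ − payload = 281,500 − 13,300 = 268,200 kg.
Stage dry mass = ε × stage wet mass = 0.06 × 268,200 = 16,092 kg.
Burnout mass m_f = stage dry + payload = 16,092 + 13,300 = 29,392 kg.
Δv = v_e · ln(281,500/29,392) = 4170.0 × ln(9.577) = 4170.0 × 2.2594 ≈ 9422 m/s.

Δv ≈ 9420 m/s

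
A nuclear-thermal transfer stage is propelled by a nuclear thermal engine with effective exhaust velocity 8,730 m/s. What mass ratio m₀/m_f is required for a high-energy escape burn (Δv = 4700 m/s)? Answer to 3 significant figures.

mass ratio ≈ 1.71

m₀/m_f = exp(Δv / v_e) = exp(4700 / 8730.0) = exp(0.5384) = 1.7132.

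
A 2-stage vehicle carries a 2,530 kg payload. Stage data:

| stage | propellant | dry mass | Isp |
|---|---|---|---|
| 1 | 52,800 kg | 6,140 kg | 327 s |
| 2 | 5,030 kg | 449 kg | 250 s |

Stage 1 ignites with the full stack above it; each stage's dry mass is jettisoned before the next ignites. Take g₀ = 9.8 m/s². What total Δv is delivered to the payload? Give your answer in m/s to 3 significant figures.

Δv ≈ 7400 m/s

Ignition mass of stage 1 = 52,800+6,140 + 5,030+449 + 2,530 = 66,949 kg.
Stage 1: m₀ = 66,949 kg, m_f = 66,949 − 52,800 = 14,149 kg; Δv = 327×9.8×ln(4.732) = 3204.6×1.5543 ≈ 4981 m/s.
Stage 2: m₀ = 8,009 kg, m_f = 8,009 − 5,030 = 2,979 kg; Δv = 250×9.8×ln(2.688) = 2450.0×0.9890 ≈ 2423 m/s.
Total Δv = 4981 + 2423 = 7404 m/s.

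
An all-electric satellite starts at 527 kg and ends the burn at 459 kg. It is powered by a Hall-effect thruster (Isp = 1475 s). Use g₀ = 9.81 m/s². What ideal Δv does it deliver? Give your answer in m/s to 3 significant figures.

Δv ≈ 2000 m/s

v_e = Isp · g₀ = 1475 × 9.81 = 14469.8 m/s.
Rocket equation: Δv = v_e · ln(m₀/m_f) = 14469.8 × ln(1.148) = 14469.8 × 0.1382 ≈ 1999.0 m/s.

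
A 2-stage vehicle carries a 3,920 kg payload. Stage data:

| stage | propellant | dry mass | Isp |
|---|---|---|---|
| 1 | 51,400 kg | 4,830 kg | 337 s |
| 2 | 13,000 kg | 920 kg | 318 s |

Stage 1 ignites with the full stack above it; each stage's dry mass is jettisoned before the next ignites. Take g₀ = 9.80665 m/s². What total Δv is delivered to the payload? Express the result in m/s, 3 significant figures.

Ignition mass of stage 1 = 51,400+4,830 + 13,000+920 + 3,920 = 74,070 kg.
Stage 1: m₀ = 74,070 kg, m_f = 74,070 − 51,400 = 22,670 kg; Δv = 337×9.80665×ln(3.267) = 3304.8×1.1840 ≈ 3913 m/s.
Stage 2: m₀ = 17,840 kg, m_f = 17,840 − 13,000 = 4,840 kg; Δv = 318×9.80665×ln(3.686) = 3118.5×1.3045 ≈ 4068 m/s.
Total Δv = 3913 + 4068 = 7981 m/s.

Δv ≈ 7980 m/s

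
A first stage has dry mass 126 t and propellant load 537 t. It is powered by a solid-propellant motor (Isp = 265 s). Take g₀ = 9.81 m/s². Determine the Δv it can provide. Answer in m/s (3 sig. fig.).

Δv ≈ 4320 m/s

v_e = Isp · g₀ = 265 × 9.81 = 2599.7 m/s.
m₀ = m_dry + m_prop = 126 + 537 = 663 t.
Δv = v_e · ln(m₀/m_f) = 2599.7 × ln(5.262) = 2599.7 × 1.6605 ≈ 4316.7 m/s.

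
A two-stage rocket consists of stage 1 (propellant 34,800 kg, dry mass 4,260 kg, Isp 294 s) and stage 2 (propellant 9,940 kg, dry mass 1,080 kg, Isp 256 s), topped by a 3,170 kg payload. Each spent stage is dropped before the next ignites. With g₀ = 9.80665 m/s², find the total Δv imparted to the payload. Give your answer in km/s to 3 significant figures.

Δv ≈ 6.08 km/s

Ignition mass of stage 1 = 34,800+4,260 + 9,940+1,080 + 3,170 = 53,250 kg.
Stage 1: m₀ = 53,250 kg, m_f = 53,250 − 34,800 = 18,450 kg; Δv = 294×9.80665×ln(2.886) = 2883.2×1.0599 ≈ 3056 m/s.
Stage 2: m₀ = 14,190 kg, m_f = 14,190 − 9,940 = 4,250 kg; Δv = 256×9.80665×ln(3.339) = 2510.5×1.2056 ≈ 3027 m/s.
Total Δv = 3056 + 3027 = 6083 m/s.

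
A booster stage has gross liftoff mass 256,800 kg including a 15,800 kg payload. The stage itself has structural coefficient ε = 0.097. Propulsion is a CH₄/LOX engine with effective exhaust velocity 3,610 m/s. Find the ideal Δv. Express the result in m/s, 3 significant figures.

Δv ≈ 6790 m/s

Stage wet mass = m₀ − payload = 256,800 − 15,800 = 241,000 kg.
Stage dry mass = ε × stage wet mass = 0.097 × 241,000 = 23,377 kg.
Burnout mass m_f = stage dry + payload = 23,377 + 15,800 = 39,177 kg.
Δv = v_e · ln(256,800/39,177) = 3610.0 × ln(6.555) = 3610.0 × 1.8802 ≈ 6788 m/s.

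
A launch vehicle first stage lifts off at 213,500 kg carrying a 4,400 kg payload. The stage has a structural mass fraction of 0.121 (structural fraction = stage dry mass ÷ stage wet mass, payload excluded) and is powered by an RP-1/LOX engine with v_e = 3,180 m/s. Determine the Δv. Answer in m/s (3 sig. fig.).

Δv ≈ 6270 m/s

Stage wet mass = m₀ − payload = 213,500 − 4,400 = 209,100 kg.
Stage dry mass = ε × stage wet mass = 0.121 × 209,100 = 25,301.1 kg.
Burnout mass m_f = stage dry + payload = 25,301.1 + 4,400 = 29,701.1 kg.
Δv = v_e · ln(213,500/29,701.1) = 3180.0 × ln(7.188) = 3180.0 × 1.9725 ≈ 6272 m/s.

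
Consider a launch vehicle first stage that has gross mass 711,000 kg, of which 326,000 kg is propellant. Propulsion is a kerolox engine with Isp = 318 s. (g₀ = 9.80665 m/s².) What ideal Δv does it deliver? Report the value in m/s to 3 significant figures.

Δv ≈ 1910 m/s

v_e = Isp · g₀ = 318 × 9.80665 = 3118.5 m/s.
m_f = m₀ − m_prop = 711,000 − 326,000 = 385,000 kg.
Δv = v_e · ln(m₀/m_f) = 3118.5 × ln(1.847) = 3118.5 × 0.6134 ≈ 1913.0 m/s.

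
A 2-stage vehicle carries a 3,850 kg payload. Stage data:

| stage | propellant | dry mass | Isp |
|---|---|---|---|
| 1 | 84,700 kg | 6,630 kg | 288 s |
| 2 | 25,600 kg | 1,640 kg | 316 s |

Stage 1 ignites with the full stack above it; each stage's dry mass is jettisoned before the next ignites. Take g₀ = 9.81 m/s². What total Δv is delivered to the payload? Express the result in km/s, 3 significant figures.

Ignition mass of stage 1 = 84,700+6,630 + 25,600+1,640 + 3,850 = 122,420 kg.
Stage 1: m₀ = 122,420 kg, m_f = 122,420 − 84,700 = 37,720 kg; Δv = 288×9.81×ln(3.245) = 2825.3×1.1773 ≈ 3326 m/s.
Stage 2: m₀ = 31,090 kg, m_f = 31,090 − 25,600 = 5,490 kg; Δv = 316×9.81×ln(5.663) = 3100.0×1.7340 ≈ 5375 m/s.
Total Δv = 3326 + 5375 = 8701 m/s.

Δv ≈ 8.70 km/s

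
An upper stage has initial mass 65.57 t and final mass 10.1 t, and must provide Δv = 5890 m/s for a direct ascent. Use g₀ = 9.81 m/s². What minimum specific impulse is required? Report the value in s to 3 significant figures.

ln(m₀/m_f) = ln(65570/10100) = ln(6.492) = 1.8706.
v_e = Δv / ln(m₀/m_f) = 5890 / 1.8706 = 3148.8 m/s.
Isp = v_e / g₀ = 3148.8 / 9.81 = 321.0 s.

Isp ≈ 321 s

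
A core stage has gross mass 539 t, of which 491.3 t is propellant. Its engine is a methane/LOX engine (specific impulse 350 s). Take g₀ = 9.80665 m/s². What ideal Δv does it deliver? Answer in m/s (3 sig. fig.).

Δv ≈ 8320 m/s

v_e = Isp · g₀ = 350 × 9.80665 = 3432.3 m/s.
m_f = m₀ − m_prop = 539 − 491.3 = 47.7 t.
Δv = v_e · ln(m₀/m_f) = 3432.3 × ln(11.3) = 3432.3 × 2.4248 ≈ 8322.7 m/s.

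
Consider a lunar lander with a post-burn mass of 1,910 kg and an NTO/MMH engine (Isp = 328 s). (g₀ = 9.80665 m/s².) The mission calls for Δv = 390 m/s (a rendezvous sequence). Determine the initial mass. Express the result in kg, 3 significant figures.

initial mass ≈ 2160 kg

v_e = Isp · g₀ = 328 × 9.80665 = 3216.6 m/s.
m₀/m_f = exp(Δv / v_e) = exp(390 / 3216.6) = exp(0.1212) = 1.1289.
m₀ = m_f × 1.1289 = 1,910 × 1.1289 = 2,156.2 kg.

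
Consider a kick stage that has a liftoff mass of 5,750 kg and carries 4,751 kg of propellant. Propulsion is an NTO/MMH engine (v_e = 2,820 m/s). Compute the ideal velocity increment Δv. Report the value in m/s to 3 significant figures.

Δv ≈ 4940 m/s

m_f = m₀ − m_prop = 5,750 − 4,751 = 999 kg.
From the ideal rocket equation, Δv = v_e · ln(m₀/m_f) = 2820.0 × ln(5.756) = 2820.0 × 1.7502 ≈ 4935.6 m/s.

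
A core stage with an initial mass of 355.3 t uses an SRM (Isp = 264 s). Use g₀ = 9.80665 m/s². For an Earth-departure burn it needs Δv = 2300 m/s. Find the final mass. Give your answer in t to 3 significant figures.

v_e = Isp · g₀ = 264 × 9.80665 = 2589.0 m/s.
By the Tsiolkovsky rocket equation, m₀/m_f = exp(Δv / v_e) = exp(2300 / 2589.0) = exp(0.8884) = 2.4312.
m_f = m₀ / 2.4312 = 355.3 / 2.4312 = 146.142 t.

final mass ≈ 146 t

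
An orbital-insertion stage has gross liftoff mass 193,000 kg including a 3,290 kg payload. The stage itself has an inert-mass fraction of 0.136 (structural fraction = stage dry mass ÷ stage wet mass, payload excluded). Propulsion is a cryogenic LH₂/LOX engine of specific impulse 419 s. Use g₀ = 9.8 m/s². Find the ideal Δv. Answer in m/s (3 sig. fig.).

Δv ≈ 7770 m/s

Stage wet mass = m₀ − payload = 193,000 − 3,290 = 189,710 kg.
Stage dry mass = ε × stage wet mass = 0.136 × 189,710 = 25,800.6 kg.
Burnout mass m_f = stage dry + payload = 25,800.6 + 3,290 = 29,090.6 kg.
v_e = Isp · g₀ = 419 × 9.8 = 4106.2 m/s.
Δv = v_e · ln(193,000/29,090.6) = 4106.2 × ln(6.634) = 4106.2 × 1.8923 ≈ 7770 m/s.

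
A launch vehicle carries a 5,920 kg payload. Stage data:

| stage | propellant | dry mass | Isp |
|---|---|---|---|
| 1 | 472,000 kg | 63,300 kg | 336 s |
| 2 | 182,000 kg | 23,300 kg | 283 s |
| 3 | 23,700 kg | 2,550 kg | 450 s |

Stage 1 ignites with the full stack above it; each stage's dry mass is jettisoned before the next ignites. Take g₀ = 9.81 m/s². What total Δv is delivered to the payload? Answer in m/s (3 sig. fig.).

Ignition mass of stage 1 = 472,000+63,300 + 182,000+23,300 + 23,700+2,550 + 5,920 = 772,770 kg.
Stage 1: m₀ = 772,770 kg, m_f = 772,770 − 472,000 = 300,770 kg; Δv = 336×9.81×ln(2.569) = 3296.2×0.9436 ≈ 3110 m/s.
Stage 2: m₀ = 237,470 kg, m_f = 237,470 − 182,000 = 55,470 kg; Δv = 283×9.81×ln(4.281) = 2776.2×1.4542 ≈ 4037 m/s.
Stage 3: m₀ = 32,170 kg, m_f = 32,170 − 23,700 = 8,470 kg; Δv = 450×9.81×ln(3.798) = 4414.5×1.3345 ≈ 5891 m/s.
Total Δv = 3110 + 4037 + 5891 = 13038 m/s.

Δv ≈ 13000 m/s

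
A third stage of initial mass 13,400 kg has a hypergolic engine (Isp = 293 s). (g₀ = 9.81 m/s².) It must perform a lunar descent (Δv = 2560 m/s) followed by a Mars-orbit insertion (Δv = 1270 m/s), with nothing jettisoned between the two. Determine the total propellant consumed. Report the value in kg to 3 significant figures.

total propellant consumed ≈ 9860 kg

v_e = Isp · g₀ = 293 × 9.81 = 2874.3 m/s.
After the first burn: m = 13400 × exp(−2560/2874.3) = 13400 × 0.41039 = 5,499.23 kg.
After the second burn: m = 5,499.23 × exp(−1270/2874.3) = 5,499.23 × 0.64285 = 3,535.18 kg.
Total propellant = m₀ − m_final = 13400 − 3,535.18 = 9,864.82 kg.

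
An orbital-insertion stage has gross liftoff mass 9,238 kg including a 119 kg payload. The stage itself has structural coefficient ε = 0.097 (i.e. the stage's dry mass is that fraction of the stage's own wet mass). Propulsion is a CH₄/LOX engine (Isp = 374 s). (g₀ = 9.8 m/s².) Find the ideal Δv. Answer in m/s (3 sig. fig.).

Stage wet mass = m₀ − payload = 9,238 − 119 = 9,119 kg.
Stage dry mass = ε × stage wet mass = 0.097 × 9,119 = 884.543 kg.
Burnout mass m_f = stage dry + payload = 884.543 + 119 = 1,003.543 kg.
v_e = Isp · g₀ = 374 × 9.8 = 3665.2 m/s.
Δv = v_e · ln(9,238/1,003.543) = 3665.2 × ln(9.205) = 3665.2 × 2.2198 ≈ 8136 m/s.

Δv ≈ 8140 m/s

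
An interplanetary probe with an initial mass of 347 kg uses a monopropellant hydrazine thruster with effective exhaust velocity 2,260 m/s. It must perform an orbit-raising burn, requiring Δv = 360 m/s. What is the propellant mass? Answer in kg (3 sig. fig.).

propellant mass ≈ 51.1 kg

By the Tsiolkovsky rocket equation, m₀/m_f = exp(Δv / v_e) = exp(360 / 2260.0) = exp(0.1593) = 1.1727.
m_f = 347 / 1.1727 = 295.898 kg, so propellant = m₀ − m_f = 347 − 295.898 = 51.102 kg.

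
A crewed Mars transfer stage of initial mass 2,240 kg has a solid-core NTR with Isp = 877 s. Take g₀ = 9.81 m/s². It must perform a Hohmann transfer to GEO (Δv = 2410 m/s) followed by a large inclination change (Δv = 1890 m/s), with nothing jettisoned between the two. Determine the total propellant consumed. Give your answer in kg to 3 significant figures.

total propellant consumed ≈ 881 kg

v_e = Isp · g₀ = 877 × 9.81 = 8603.4 m/s.
After the first burn: m = 2240 × exp(−2410/8603.4) = 2240 × 0.75569 = 1,692.75 kg.
After the second burn: m = 1,692.75 × exp(−1890/8603.4) = 1,692.75 × 0.80277 = 1,358.89 kg.
Total propellant = m₀ − m_final = 2240 − 1,358.89 = 881.11 kg.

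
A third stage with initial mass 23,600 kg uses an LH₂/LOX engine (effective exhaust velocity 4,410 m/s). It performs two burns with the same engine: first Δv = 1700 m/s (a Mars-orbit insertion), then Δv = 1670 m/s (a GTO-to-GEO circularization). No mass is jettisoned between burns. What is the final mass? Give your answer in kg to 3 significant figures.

After the first burn: m = 23600 × exp(−1700/4410.0) = 23600 × 0.68012 = 16,050.8 kg.
After the second burn: m = 16,050.8 × exp(−1670/4410.0) = 16,050.8 × 0.68476 = 10,990.9 kg.

final mass ≈ 11000 kg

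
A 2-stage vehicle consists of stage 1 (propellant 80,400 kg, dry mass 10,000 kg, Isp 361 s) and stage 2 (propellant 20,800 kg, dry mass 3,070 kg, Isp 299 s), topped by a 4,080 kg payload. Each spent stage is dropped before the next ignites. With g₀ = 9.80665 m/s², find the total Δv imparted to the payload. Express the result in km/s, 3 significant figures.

Ignition mass of stage 1 = 80,400+10,000 + 20,800+3,070 + 4,080 = 118,350 kg.
Stage 1: m₀ = 118,350 kg, m_f = 118,350 − 80,400 = 37,950 kg; Δv = 361×9.80665×ln(3.119) = 3540.2×1.1374 ≈ 4027 m/s.
Stage 2: m₀ = 27,950 kg, m_f = 27,950 − 20,800 = 7,150 kg; Δv = 299×9.80665×ln(3.909) = 2932.2×1.3633 ≈ 3997 m/s.
Total Δv = 4027 + 3997 = 8024 m/s.

Δv ≈ 8.02 km/s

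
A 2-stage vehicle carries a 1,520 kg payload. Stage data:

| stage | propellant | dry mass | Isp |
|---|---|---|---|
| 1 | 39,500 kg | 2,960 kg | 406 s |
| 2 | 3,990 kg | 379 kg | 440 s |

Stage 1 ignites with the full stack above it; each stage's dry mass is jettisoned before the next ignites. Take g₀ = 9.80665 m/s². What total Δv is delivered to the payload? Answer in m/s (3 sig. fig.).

Δv ≈ 11600 m/s

Ignition mass of stage 1 = 39,500+2,960 + 3,990+379 + 1,520 = 48,349 kg.
Stage 1: m₀ = 48,349 kg, m_f = 48,349 − 39,500 = 8,849 kg; Δv = 406×9.80665×ln(5.464) = 3981.5×1.6981 ≈ 6761 m/s.
Stage 2: m₀ = 5,889 kg, m_f = 5,889 − 3,990 = 1,899 kg; Δv = 440×9.80665×ln(3.101) = 4314.9×1.1318 ≈ 4883 m/s.
Total Δv = 6761 + 4883 = 11644 m/s.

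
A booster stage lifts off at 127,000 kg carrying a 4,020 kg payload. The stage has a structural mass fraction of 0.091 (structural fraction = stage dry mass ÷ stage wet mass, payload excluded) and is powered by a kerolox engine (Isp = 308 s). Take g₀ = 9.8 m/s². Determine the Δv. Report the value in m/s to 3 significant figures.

Δv ≈ 6410 m/s

Stage wet mass = m₀ − payload = 127,000 − 4,020 = 122,980 kg.
Stage dry mass = ε × stage wet mass = 0.091 × 122,980 = 11,191.2 kg.
Burnout mass m_f = stage dry + payload = 11,191.2 + 4,020 = 15,211.2 kg.
v_e = Isp · g₀ = 308 × 9.8 = 3018.4 m/s.
Using Δv = v_e ln(m₀/m_f): Δv = v_e · ln(127,000/15,211.2) = 3018.4 × ln(8.349) = 3018.4 × 2.1222 ≈ 6406 m/s.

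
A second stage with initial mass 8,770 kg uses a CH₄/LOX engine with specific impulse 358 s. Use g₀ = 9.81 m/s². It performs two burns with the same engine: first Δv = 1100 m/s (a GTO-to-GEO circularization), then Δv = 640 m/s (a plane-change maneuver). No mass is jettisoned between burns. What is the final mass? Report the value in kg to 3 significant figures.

v_e = Isp · g₀ = 358 × 9.81 = 3512.0 m/s.
After the first burn: m = 8770 × exp(−1100/3512.0) = 8770 × 0.73109 = 6,411.66 kg.
After the second burn: m = 6,411.66 × exp(−640/3512.0) = 6,411.66 × 0.83341 = 5,343.54 kg.

final mass ≈ 5340 kg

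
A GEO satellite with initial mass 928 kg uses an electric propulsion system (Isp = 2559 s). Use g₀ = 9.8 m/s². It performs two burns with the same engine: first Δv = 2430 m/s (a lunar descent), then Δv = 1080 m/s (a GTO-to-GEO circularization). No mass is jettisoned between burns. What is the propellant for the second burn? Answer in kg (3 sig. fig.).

v_e = Isp · g₀ = 2559 × 9.8 = 25078.2 m/s.
After the first burn: m = 928 × exp(−2430/25078.2) = 928 × 0.90765 = 842.299 kg.
After the second burn: m = 842.299 × exp(−1080/25078.2) = 842.299 × 0.95785 = 806.796 kg.
Second-burn propellant = 842.299 − 806.796 = 35.503 kg.

propellant for the second burn ≈ 35.5 kg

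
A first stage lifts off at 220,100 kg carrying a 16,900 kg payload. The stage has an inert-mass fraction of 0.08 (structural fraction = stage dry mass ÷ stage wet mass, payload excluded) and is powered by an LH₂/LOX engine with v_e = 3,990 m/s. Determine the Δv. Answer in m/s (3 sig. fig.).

Δv ≈ 7550 m/s

Stage wet mass = m₀ − payload = 220,100 − 16,900 = 203,200 kg.
Stage dry mass = ε × stage wet mass = 0.08 × 203,200 = 16,256 kg.
Burnout mass m_f = stage dry + payload = 16,256 + 16,900 = 33,156 kg.
Δv = v_e · ln(220,100/33,156) = 3990.0 × ln(6.638) = 3990.0 × 1.8929 ≈ 7553 m/s.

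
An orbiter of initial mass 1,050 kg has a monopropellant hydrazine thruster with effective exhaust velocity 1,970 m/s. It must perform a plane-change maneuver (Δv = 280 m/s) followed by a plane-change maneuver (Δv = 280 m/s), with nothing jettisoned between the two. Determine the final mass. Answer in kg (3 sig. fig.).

final mass ≈ 790 kg

After the first burn: m = 1050 × exp(−280/1970.0) = 1050 × 0.86751 = 910.886 kg.
After the second burn: m = 910.886 × exp(−280/1970.0) = 910.886 × 0.86751 = 790.203 kg.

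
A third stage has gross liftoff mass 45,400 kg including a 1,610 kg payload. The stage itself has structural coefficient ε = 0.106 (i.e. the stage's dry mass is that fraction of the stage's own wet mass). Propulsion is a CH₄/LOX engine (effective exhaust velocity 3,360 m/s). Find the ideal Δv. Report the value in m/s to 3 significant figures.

Stage wet mass = m₀ − payload = 45,400 − 1,610 = 43,790 kg.
Stage dry mass = ε × stage wet mass = 0.106 × 43,790 = 4,641.74 kg.
Burnout mass m_f = stage dry + payload = 4,641.74 + 1,610 = 6,251.74 kg.
Using Δv = v_e ln(m₀/m_f): Δv = v_e · ln(45,400/6,251.74) = 3360.0 × ln(7.262) = 3360.0 × 1.9827 ≈ 6662 m/s.

Δv ≈ 6660 m/s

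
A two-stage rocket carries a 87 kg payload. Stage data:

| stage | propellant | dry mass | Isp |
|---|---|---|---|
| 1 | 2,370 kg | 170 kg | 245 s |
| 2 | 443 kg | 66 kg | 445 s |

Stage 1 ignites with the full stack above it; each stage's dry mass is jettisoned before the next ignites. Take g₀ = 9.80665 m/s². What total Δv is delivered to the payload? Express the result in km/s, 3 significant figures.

Δv ≈ 9.32 km/s

Ignition mass of stage 1 = 2,370+170 + 443+66 + 87 = 3,136 kg.
Stage 1: m₀ = 3,136 kg, m_f = 3,136 − 2,370 = 766 kg; Δv = 245×9.80665×ln(4.094) = 2402.6×1.4095 ≈ 3387 m/s.
Stage 2: m₀ = 596 kg, m_f = 596 − 443 = 153 kg; Δv = 445×9.80665×ln(3.895) = 4364.0×1.3598 ≈ 5934 m/s.
Total Δv = 3387 + 5934 = 9321 m/s.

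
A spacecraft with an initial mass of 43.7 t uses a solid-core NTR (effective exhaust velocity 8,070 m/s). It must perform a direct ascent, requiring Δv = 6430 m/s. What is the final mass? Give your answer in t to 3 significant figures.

final mass ≈ 19.7 t

m₀/m_f = exp(Δv / v_e) = exp(6430 / 8070.0) = exp(0.7968) = 2.2184.
m_f = m₀ / 2.2184 = 43.7 / 2.2184 = 19.6989 t.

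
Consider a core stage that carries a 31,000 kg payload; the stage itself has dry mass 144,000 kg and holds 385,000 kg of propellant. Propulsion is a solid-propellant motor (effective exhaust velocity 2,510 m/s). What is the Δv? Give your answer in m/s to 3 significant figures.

m₀ = payload + dry + propellant = 31,000 + 144,000 + 385,000 = 560,000 kg.
m_f = payload + dry = 31,000 + 144,000 = 175,000 kg.
Rocket equation: Δv = v_e · ln(m₀/m_f) = 2510.0 × ln(3.2) = 2510.0 × 1.1632 ≈ 2919.5 m/s.

Δv ≈ 2920 m/s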